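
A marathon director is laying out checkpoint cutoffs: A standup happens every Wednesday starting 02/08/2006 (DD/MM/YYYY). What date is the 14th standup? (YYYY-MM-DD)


First occurrence: 2006-08-02 (occurrence 1)
Each occurrence is 7 days after the previous.
Occurrence 14 is 13 weeks after the first.
13 weeks = 91 days
2006-08-02 + 91 days = 2006-11-01

2006-11-01


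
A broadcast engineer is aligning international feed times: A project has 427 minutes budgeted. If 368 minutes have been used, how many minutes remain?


Total budget: 427 minutes
Time used: 368 minutes
Remaining: 427 - 368 = 59 minutes
Percent used: 86.2%
Percent remaining: 13.8%

59


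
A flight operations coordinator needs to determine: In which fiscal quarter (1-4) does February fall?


Month: February (month 2)
Q1: January-March (months 1-3)
Q2: April-June (months 4-6)
Q3: July-September (months 7-9)
Q4: October-December (months 10-12)
Month 2 falls in Q1

1


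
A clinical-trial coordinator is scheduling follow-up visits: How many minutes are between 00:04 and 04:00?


Start time: 00:04 = 4 minutes from midnight
End time: 04:00 = 240 minutes from midnight
Difference: 240 - 4 = 236 minutes
That is 3 hours and 56 minutes

236


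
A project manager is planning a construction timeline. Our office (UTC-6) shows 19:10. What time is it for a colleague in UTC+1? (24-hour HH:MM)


Local time: 19:10 at UTC-6 (offset -6h)
Target zone: UTC+1 (offset 1h)
Difference: 1 - (-6) = 7 hours
Calculation: 19 + (7) = 26
Wraparound: (26) mod 24 = 2
Result: 02:10

02:10


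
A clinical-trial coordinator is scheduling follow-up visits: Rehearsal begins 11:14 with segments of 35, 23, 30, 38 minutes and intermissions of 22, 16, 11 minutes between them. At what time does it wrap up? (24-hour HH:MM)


Start: 11:14 = 674 min from midnight
  after task 1 (35 min): 11:49
  after break (22 min): 12:11
  after task 2 (23 min): 12:34
  after break (16 min): 12:50
  after task 3 (30 min): 13:20
  after break (11 min): 13:31
  after task 4 (38 min): 14:09
Total elapsed: 175 minutes
End time: 14:09

14:09


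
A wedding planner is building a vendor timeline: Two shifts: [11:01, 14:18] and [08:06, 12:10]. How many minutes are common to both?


Interval A: [661, 858] minutes from midnight
Interval B: [486, 730] minutes from midnight
Overlap start = max(661, 486) = 661
Overlap end = min(858, 730) = 730
Overlap = 730 - 661 = 69 minutes

69


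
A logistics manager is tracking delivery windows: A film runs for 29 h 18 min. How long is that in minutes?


Hours: 29
Minutes: 18
Convert hours to minutes: 29 x 60 = 1740
Add remaining minutes: 1740 + 18 = 1758

1758


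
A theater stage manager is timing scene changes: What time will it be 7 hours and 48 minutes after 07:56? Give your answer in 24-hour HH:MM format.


Start time: 07:56
Adding: 7 hours 48 minutes
Minutes: 56 + 48 = 104
Minute overflow: 104 >= 60, so carry 1 hour, minutes = 44
Hours: 7 + 7 + 1 = 15
Result: 15:44

15:44


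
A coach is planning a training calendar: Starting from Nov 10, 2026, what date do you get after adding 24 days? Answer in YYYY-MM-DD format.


Start: 2026-11-10
Adding 24 days
Days remaining in November: 20
After November: 4 days still to add
December 2026 has 31 days, need 4
Result: 2026-12-04

2026-12-04


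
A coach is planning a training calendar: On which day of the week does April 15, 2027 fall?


Date: 2027-04-15
January 1, 2027 is a Friday
Day of year: 105
Offset from Jan 1: 104 days
104 mod 7 = 6
Result: Thursday

Thursday


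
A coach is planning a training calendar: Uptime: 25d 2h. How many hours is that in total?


Days: 25
Extra hours: 2
Hours per day: 24
Days to hours: 25 x 24 = 600
Total: 600 + 2 = 602

602


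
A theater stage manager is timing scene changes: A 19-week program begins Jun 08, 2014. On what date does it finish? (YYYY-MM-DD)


Start: 2014-06-08
Weeks to add: 19
Convert to days: 19 x 7 = 133 days
Add 133 days to 2014-06-08
Result: 2014-10-19

2014-10-19


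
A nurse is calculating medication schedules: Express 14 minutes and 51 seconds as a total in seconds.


Minutes: 14
Seconds: 51
Convert minutes to seconds: 14 x 60 = 840
Add remaining seconds: 840 + 51 = 891

891


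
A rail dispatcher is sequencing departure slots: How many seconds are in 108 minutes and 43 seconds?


Minutes: 108
Extra seconds: 43
Seconds per minute: 60
Minutes to seconds: 108 x 60 = 6480
Total: 6480 + 43 = 6523

6523


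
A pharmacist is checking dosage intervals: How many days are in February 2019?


Month: February
Year: 2019
2019 is not a leap year
February has 28 days
Total: 28 days

28


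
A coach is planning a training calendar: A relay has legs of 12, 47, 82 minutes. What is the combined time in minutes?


Durations: 12, 47, 82
Running sum: 12
+ 47 = 59
+ 82 = 141
Total duration: 141 minutes
That is 2 hours and 21 minutes

141


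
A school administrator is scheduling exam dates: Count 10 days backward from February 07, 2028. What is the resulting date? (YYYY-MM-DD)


Start: 2028-02-07
Subtracting 10 days
Days already passed in February: 7
After going back through February: 3 more days to subtract
January 2028 has 31 days, need 3
Result: 2028-01-28

2028-01-28


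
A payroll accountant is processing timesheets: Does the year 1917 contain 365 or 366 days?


Year: 1917
Check leap year rules:
Divisible by 4? No
1917 is not a leap year
Days: 365

365


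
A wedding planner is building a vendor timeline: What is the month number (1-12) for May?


Calendar month order:
4. April
5. May <--
6. June
May is month number 5

5


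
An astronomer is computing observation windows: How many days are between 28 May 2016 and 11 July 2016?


Start date: 2016-05-28
End date: 2016-07-11
May 2016: +4 days
Jun 2016: +30 days
Jul 2016: +10 days
Total: 44 days

44


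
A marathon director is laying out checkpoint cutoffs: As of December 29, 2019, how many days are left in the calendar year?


Start: December 29, 2019
End: December 31, 2019
Days left in December: 2
Total: 2 days

2


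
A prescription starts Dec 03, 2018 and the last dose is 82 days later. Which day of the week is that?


Start: 2018-12-03 (Monday)
Step 1 - find target date: add 82 days
  2018-12-03 + 82 days = 2019-02-23
Step 2 - day of week:
  82 mod 7 = 5
  Monday + 5 days -> Saturday
Result: Saturday (2019-02-23)

Saturday


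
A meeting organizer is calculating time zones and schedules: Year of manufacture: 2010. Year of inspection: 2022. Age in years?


Birth year: 2010
Current year: 2022
Age = current year - birth year
Age = 2022 - 2010 = 12

12


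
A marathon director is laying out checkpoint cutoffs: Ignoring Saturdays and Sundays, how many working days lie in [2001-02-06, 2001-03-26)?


Start: 2001-02-06 (Tuesday)
End (exclusive): 2001-03-26 (Monday)
Total calendar days: 48
Full weeks: 48 // 7 = 6 -> 30 weekdays
Remaining 6 days starting on Tuesday:
  Tue(w), Wed(w), Thu(w), Fri(w), Sat(-), Sun(-) -> 4 weekdays
Total business days: 30 + 4 = 34

34


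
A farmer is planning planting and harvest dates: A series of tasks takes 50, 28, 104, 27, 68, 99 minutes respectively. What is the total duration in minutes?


Durations: 50, 28, 104, 27, 68, 99
Running sum: 50
+ 28 = 78
+ 104 = 182
+ 27 = 209
+ 68 = 277
+ 99 = 376
Total duration: 376 minutes
That is 6 hours and 16 minutes

376


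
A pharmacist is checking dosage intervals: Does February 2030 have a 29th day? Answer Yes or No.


Year: 2030
Divisible by 4? 2030 / 4 = 507.5 -> No
Not divisible by 4, so NOT a leap year

No


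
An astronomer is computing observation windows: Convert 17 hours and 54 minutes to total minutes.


Hours: 17
Extra minutes: 54
Minutes per hour: 60
Hours to minutes: 17 x 60 = 1020
Total: 1020 + 54 = 1074

1074


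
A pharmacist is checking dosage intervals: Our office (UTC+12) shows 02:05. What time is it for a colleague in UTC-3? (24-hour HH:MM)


Local time: 02:05 at UTC+12 (offset 12h)
Target zone: UTC-3 (offset -3h)
Difference: -3 - (12) = -15 hours
Calculation: 2 + (-15) = -13
Wraparound: (-13) mod 24 = 11
Result: 11:05

11:05


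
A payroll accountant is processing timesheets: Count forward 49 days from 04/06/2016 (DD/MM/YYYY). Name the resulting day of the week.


Start: 2016-06-04 (Saturday)
Step 1 - find target date: add 49 days
  2016-06-04 + 49 days = 2016-07-23
Step 2 - day of week:
  49 mod 7 = 0
  Saturday + 0 days -> Saturday
Result: Saturday (2016-07-23)

Saturday


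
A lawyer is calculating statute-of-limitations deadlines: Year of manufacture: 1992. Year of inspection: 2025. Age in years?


Birth year: 1992
Current year: 2025
Age = current year - birth year
Age = 2025 - 1992 = 33

33


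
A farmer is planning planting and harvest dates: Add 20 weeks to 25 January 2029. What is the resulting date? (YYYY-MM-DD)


Start: 2029-01-25
Weeks to add: 20
Convert to days: 20 x 7 = 140 days
Add 140 days to 2029-01-25
Result: 2029-06-14

2029-06-14


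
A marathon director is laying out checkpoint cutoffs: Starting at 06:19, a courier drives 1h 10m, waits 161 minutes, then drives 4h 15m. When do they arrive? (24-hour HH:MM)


Depart: 06:19
Leg 1: +70 min -> 07:29
Layover: +161 min -> 10:10
Leg 2: +255 min -> 14:25
Total travel: 486 minutes = 8h 6m
Arrival: 14:25

14:25


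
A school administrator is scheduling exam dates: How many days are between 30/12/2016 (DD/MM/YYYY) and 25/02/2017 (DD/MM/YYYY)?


Start date: 2016-12-30
End date: 2017-02-25
Dec 2016: +2 days
Jan 2017: +31 days
Feb 2017: +24 days
Total: 57 days

57


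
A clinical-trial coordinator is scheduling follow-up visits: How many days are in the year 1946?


Year: 1946
Check leap year rules:
Divisible by 4? No
1946 is not a leap year
Days: 365

365


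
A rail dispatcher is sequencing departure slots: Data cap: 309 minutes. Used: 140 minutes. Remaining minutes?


Total budget: 309 minutes
Time used: 140 minutes
Remaining: 309 - 140 = 169 minutes
Percent used: 45.3%
Percent remaining: 54.7%

169


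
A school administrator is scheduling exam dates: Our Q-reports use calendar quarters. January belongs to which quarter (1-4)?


Month: January (month 1)
Q1: January-March (months 1-3)
Q2: April-June (months 4-6)
Q3: July-September (months 7-9)
Q4: October-December (months 10-12)
Month 1 falls in Q1

1


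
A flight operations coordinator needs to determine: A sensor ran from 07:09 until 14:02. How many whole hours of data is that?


Start: 07:09
End: 14:02
Hour difference: 14 - 7 = 7 hours
Minute difference: 2 - 9 = -7 minutes
Total minutes: 413
Complete hours: 413 / 60 = 6 (remainder 53)

6


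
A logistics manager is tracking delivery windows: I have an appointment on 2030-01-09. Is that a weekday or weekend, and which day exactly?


Date: 2030-01-09
January 1, 2030 is a Tuesday
Day of year: 9
Offset from Jan 1: 8 days
8 mod 7 = 1
Result: Wednesday

Wednesday


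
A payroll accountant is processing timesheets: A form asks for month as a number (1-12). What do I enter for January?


Calendar month order:
1. January <--
2. February
January is month number 1

1


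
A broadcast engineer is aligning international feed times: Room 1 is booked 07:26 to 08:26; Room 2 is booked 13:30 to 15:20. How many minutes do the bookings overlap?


Interval A: [446, 506] minutes from midnight
Interval B: [810, 920] minutes from midnight
Overlap start = max(446, 810) = 810
Overlap end = min(506, 920) = 506
End <= start, so the intervals do not overlap: 0 minutes

0


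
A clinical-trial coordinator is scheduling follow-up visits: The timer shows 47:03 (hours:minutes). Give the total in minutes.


Hours: 47
Minutes: 3
Convert hours to minutes: 47 x 60 = 2820
Add remaining minutes: 2820 + 3 = 2823

2823


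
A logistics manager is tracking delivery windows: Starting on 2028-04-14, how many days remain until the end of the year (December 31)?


Start: April 14, 2028
End: December 31, 2028
Days left in April: 16
May: 31
June: 30
July: 31
August: 31
... plus remaining months
Sum of remaining months: 245
Total: 16 + 245 = 261

261


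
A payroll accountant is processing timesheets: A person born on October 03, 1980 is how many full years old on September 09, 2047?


Birth: 1980-10-03
Reference: 2047-09-09
Year difference: 2047 - 1980 = 67
Has birthday (10-03) occurred by 09-09? No
Birthday not yet reached this year -> subtract 1
Age in full years: 66

66


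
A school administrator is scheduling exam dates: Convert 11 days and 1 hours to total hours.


Days: 11
Extra hours: 1
Hours per day: 24
Days to hours: 11 x 24 = 264
Total: 264 + 1 = 265

265


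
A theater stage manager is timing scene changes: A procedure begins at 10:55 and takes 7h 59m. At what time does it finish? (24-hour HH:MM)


Start time: 10:55
Adding: 7 hours 59 minutes
Minutes: 55 + 59 = 114
Minute overflow: 114 >= 60, so carry 1 hour, minutes = 54
Hours: 10 + 7 + 1 = 18
Result: 18:54

18:54


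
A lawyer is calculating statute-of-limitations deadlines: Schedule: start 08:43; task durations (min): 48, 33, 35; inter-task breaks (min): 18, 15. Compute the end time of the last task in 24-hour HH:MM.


Start: 08:43 = 523 min from midnight
  after task 1 (48 min): 09:31
  after break (18 min): 09:49
  after task 2 (33 min): 10:22
  after break (15 min): 10:37
  after task 3 (35 min): 11:12
Total elapsed: 149 minutes
End time: 11:12

11:12


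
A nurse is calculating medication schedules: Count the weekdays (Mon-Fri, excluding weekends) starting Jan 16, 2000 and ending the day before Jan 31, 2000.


Start: 2000-01-16 (Sunday)
End (exclusive): 2000-01-31 (Monday)
Total calendar days: 15
Full weeks: 15 // 7 = 2 -> 10 weekdays
Remaining 1 days starting on Sunday:
  Sun(-) -> 0 weekdays
Total business days: 10 + 0 = 10

10


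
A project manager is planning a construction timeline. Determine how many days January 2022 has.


Month: January
Year: 2022
January is a 31-day month
Total: 31 days

31


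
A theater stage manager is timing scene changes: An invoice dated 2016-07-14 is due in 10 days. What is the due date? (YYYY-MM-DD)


Start: 2016-07-14
Adding 10 days
Days remaining in July: 17
Result: 2016-07-24

2016-07-24


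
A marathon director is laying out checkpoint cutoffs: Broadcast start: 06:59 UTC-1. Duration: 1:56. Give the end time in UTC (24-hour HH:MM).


Start: 06:59 in UTC-1
Step 1 - add duration:
  minutes: 59 + 56 = 115 (carry 1h)
  hours: 6 + 1 + 1 = 8
  end in UTC-1: 08:55
Step 2 - convert UTC-1 -> UTC:
  offset difference: 0 - (-1) = 1 hours
  8 + (1) = 9 -> mod 24 = 9
Result: 09:55 in UTC

09:55


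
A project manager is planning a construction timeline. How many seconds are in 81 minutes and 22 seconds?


Minutes: 81
Seconds: 22
Convert minutes to seconds: 81 x 60 = 4860
Add remaining seconds: 4860 + 22 = 4882

4882


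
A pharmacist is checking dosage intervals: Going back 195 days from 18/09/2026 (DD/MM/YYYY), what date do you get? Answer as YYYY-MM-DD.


Start: 2026-09-18
Subtracting 195 days
Days already passed in September: 18
After going back through September: 177 more days to subtract
August 2026: 31 days, 146 remaining
July 2026: 31 days, 115 remaining
June 2026: 30 days, 85 remaining
May 2026: 31 days, 54 remaining
Result: 2026-03-07

2026-03-07


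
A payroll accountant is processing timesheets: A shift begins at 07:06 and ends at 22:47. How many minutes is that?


Start time: 07:06 = 426 minutes from midnight
End time: 22:47 = 1367 minutes from midnight
Difference: 1367 - 426 = 941 minutes
That is 15 hours and 41 minutes

941


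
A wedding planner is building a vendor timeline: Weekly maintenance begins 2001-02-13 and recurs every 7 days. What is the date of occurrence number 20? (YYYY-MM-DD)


First occurrence: 2001-02-13 (occurrence 1)
Each occurrence is 7 days after the previous.
Occurrence 20 is 19 weeks after the first.
19 weeks = 133 days
2001-02-13 + 133 days = 2001-06-26

2001-06-26


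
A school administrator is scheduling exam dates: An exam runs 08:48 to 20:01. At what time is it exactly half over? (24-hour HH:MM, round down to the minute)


Start time: 08:48 = 528 minutes from midnight
End time: 20:01 = 1201 minutes from midnight
Sum: 528 + 1201 = 1729
Midpoint: 1729 / 2 = 864 minutes
Convert: 864 / 60 = 14 hours, 24 minutes
Result: 14:24

14:24


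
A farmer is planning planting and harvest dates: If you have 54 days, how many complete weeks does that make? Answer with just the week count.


Total days: 54
Days per week: 7
Division: 54 / 7 = 7 remainder 5
Complete weeks: 7
Remaining days: 5

7


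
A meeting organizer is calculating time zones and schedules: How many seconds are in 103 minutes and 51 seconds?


Minutes: 103
Extra seconds: 51
Seconds per minute: 60
Minutes to seconds: 103 x 60 = 6180
Total: 6180 + 51 = 6231

6231


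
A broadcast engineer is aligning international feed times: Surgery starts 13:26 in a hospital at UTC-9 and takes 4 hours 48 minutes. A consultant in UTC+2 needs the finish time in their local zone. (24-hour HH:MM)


Start: 13:26 in UTC-9
Step 1 - add duration:
  minutes: 26 + 48 = 74 (carry 1h)
  hours: 13 + 4 + 1 = 18
  end in UTC-9: 18:14
Step 2 - convert UTC-9 -> UTC+2:
  offset difference: 2 - (-9) = 11 hours
  18 + (11) = 29 -> mod 24 = 5
Result: 05:14 in UTC+2

05:14


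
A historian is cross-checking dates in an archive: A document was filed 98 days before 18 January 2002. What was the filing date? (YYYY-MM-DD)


Start: 2002-01-18
Subtracting 98 days
Days already passed in January: 18
After going back through January: 80 more days to subtract
December 2001: 31 days, 49 remaining
November 2001: 30 days, 19 remaining
October 2001 has 31 days, need 19
Result: 2001-10-12

2001-10-12


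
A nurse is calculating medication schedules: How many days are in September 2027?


Month: September
Year: 2027
September is a 30-day month
Total: 30 days

30


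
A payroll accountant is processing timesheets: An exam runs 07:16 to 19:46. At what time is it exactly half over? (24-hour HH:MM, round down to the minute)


Start time: 07:16 = 436 minutes from midnight
End time: 19:46 = 1186 minutes from midnight
Sum: 436 + 1186 = 1622
Midpoint: 1622 / 2 = 811 minutes
Convert: 811 / 60 = 13 hours, 31 minutes
Result: 13:31

13:31


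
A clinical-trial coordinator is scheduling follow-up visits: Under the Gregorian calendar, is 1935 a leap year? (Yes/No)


Year: 1935
Divisible by 4? 1935 / 4 = 483.75 -> No
Not divisible by 4, so NOT a leap year

No


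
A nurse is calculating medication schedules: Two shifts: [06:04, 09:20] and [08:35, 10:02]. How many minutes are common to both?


Interval A: [364, 560] minutes from midnight
Interval B: [515, 602] minutes from midnight
Overlap start = max(364, 515) = 515
Overlap end = min(560, 602) = 560
Overlap = 560 - 515 = 45 minutes

45


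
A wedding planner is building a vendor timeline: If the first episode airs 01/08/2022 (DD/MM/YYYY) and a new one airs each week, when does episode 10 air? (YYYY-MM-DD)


First occurrence: 2022-08-01 (occurrence 1)
Each occurrence is 7 days after the previous.
Occurrence 10 is 9 weeks after the first.
9 weeks = 63 days
2022-08-01 + 63 days = 2022-10-03

2022-10-03


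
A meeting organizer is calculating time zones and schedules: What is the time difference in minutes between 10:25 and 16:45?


Start time: 10:25 = 625 minutes from midnight
End time: 16:45 = 1005 minutes from midnight
Difference: 1005 - 625 = 380 minutes
That is 6 hours and 20 minutes

380


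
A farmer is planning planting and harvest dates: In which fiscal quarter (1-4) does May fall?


Month: May (month 5)
Q1: January-March (months 1-3)
Q2: April-June (months 4-6)
Q3: July-September (months 7-9)
Q4: October-December (months 10-12)
Month 5 falls in Q2

2


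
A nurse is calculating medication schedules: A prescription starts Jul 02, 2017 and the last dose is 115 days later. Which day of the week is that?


Start: 2017-07-02 (Sunday)
Step 1 - find target date: add 115 days
  2017-07-02 + 115 days = 2017-10-25
Step 2 - day of week:
  115 mod 7 = 3
  Sunday + 3 days -> Wednesday
Result: Wednesday (2017-10-25)

Wednesday


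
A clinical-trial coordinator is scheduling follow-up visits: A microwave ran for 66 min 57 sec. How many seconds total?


Minutes: 66
Extra seconds: 57
Seconds per minute: 60
Minutes to seconds: 66 x 60 = 3960
Total: 3960 + 57 = 4017

4017


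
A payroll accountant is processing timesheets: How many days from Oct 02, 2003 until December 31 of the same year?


Start: October 02, 2003
End: December 31, 2003
Days left in October: 29
November: 30
December: 31
Sum of remaining months: 61
Total: 29 + 61 = 90

90


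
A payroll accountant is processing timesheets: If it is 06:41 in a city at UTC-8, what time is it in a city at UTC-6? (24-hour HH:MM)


Local time: 06:41 at UTC-8 (offset -8h)
Target zone: UTC-6 (offset -6h)
Difference: -6 - (-8) = 2 hours
Calculation: 6 + (2) = 8
Result: 08:41

08:41


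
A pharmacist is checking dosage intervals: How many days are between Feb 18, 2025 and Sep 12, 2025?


Start date: 2025-02-18
End date: 2025-09-12
Feb 2025: +11 days
Mar 2025: +31 days
Apr 2025: +30 days
... (5 more months)
Total: 206 days

206


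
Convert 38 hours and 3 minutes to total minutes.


Hours: 38
Extra minutes: 3
Minutes per hour: 60
Hours to minutes: 38 x 60 = 2280
Total: 2280 + 3 = 2283

2283


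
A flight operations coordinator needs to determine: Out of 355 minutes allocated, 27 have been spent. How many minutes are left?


Total budget: 355 minutes
Time used: 27 minutes
Remaining: 355 - 27 = 328 minutes
Percent used: 7.6%
Percent remaining: 92.4%

328


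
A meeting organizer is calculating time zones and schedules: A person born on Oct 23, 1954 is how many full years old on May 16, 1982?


Birth: 1954-10-23
Reference: 1982-05-16
Year difference: 1982 - 1954 = 28
Has birthday (10-23) occurred by 05-16? No
Birthday not yet reached this year -> subtract 1
Age in full years: 27

27


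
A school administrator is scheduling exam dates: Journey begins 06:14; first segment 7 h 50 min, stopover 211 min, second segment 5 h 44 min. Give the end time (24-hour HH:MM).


Depart: 06:14
Leg 1: +470 min -> 14:04
Layover: +211 min -> 17:35
Leg 2: +344 min -> 23:19
Total travel: 1025 minutes = 17h 5m
Arrival: 23:19

23:19


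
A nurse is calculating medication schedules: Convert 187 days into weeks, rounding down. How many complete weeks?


Total days: 187
Days per week: 7
Division: 187 / 7 = 26 remainder 5
Complete weeks: 26
Remaining days: 5

26


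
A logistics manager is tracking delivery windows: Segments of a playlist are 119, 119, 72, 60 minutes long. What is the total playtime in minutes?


Durations: 119, 119, 72, 60
Running sum: 119
+ 119 = 238
+ 72 = 310
+ 60 = 370
Total duration: 370 minutes
That is 6 hours and 10 minutes

370


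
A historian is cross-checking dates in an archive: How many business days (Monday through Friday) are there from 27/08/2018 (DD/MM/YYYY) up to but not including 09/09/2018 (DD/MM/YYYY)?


Start: 2018-08-27 (Monday)
End (exclusive): 2018-09-09 (Sunday)
Total calendar days: 13
Full weeks: 13 // 7 = 1 -> 5 weekdays
Remaining 6 days starting on Monday:
  Mon(w), Tue(w), Wed(w), Thu(w), Fri(w), Sat(-) -> 5 weekdays
Total business days: 5 + 5 = 10

10


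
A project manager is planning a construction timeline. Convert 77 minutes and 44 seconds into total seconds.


Minutes: 77
Seconds: 44
Convert minutes to seconds: 77 x 60 = 4620
Add remaining seconds: 4620 + 44 = 4664

4664


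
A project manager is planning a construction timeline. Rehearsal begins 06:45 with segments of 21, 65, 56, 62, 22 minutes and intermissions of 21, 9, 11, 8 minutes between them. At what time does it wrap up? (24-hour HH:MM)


Start: 06:45 = 405 min from midnight
  after task 1 (21 min): 07:06
  after break (21 min): 07:27
  after task 2 (65 min): 08:32
  after break (9 min): 08:41
  after task 3 (56 min): 09:37
  after break (11 min): 09:48
  after task 4 (62 min): 10:50
  after break (8 min): 10:58
  after task 5 (22 min): 11:20
Total elapsed: 275 minutes
End time: 11:20

11:20


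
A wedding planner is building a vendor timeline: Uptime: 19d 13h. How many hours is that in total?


Days: 19
Extra hours: 13
Hours per day: 24
Days to hours: 19 x 24 = 456
Total: 456 + 13 = 469

469


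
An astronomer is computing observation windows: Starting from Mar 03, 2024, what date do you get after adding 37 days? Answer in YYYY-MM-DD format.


Start: 2024-03-03
Adding 37 days
Days remaining in March: 28
After March: 9 days still to add
April 2024 has 30 days, need 9
Result: 2024-04-09

2024-04-09


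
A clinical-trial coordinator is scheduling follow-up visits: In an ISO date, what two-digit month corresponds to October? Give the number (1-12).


Calendar month order:
9. September
10. October <--
11. November
October is month number 10

10


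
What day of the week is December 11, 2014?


Date: 2014-12-11
January 1, 2014 is a Wednesday
Day of year: 345
Offset from Jan 1: 344 days
344 mod 7 = 1
Result: Thursday

Thursday


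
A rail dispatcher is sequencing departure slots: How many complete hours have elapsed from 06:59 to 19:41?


Start: 06:59
End: 19:41
Hour difference: 19 - 6 = 13 hours
Minute difference: 41 - 59 = -18 minutes
Total minutes: 762
Complete hours: 762 / 60 = 12 (remainder 42)

12


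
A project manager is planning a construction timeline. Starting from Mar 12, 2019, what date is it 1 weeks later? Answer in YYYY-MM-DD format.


Start: 2019-03-12
Weeks to add: 1
Convert to days: 1 x 7 = 7 days
Add 7 days to 2019-03-12
Result: 2019-03-19

2019-03-19


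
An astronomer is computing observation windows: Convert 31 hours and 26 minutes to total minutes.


Hours: 31
Minutes: 26
Convert hours to minutes: 31 x 60 = 1860
Add remaining minutes: 1860 + 26 = 1886

1886


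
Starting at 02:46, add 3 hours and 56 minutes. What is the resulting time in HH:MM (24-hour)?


Start time: 02:46
Adding: 3 hours 56 minutes
Minutes: 46 + 56 = 102
Minute overflow: 102 >= 60, so carry 1 hour, minutes = 42
Hours: 2 + 3 + 1 = 6
Result: 06:42

06:42


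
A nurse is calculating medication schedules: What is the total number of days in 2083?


Year: 2083
Check leap year rules:
Divisible by 4? No
2083 is not a leap year
Days: 365

365


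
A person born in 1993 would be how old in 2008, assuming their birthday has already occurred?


Birth year: 1993
Current year: 2008
Age = current year - birth year
Age = 2008 - 1993 = 15

15


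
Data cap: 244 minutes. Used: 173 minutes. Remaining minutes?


Total budget: 244 minutes
Time used: 173 minutes
Remaining: 244 - 173 = 71 minutes
Percent used: 70.9%
Percent remaining: 29.1%

71


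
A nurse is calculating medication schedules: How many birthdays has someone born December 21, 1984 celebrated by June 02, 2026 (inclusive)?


Birth: 1984-12-21
Reference: 2026-06-02
Year difference: 2026 - 1984 = 42
Has birthday (12-21) occurred by 06-02? No
Birthday not yet reached this year -> subtract 1
Age in full years: 41

41


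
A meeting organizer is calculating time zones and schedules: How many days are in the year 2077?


Year: 2077
Check leap year rules:
Divisible by 4? No
2077 is not a leap year
Days: 365

365


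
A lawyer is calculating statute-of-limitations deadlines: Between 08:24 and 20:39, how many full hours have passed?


Start: 08:24
End: 20:39
Hour difference: 20 - 8 = 12 hours
Minute difference: 39 - 24 = 15 minutes
Total minutes: 735
Complete hours: 735 / 60 = 12 (remainder 15)

12


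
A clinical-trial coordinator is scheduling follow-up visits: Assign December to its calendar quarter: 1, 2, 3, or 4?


Month: December (month 12)
Q1: January-March (months 1-3)
Q2: April-June (months 4-6)
Q3: July-September (months 7-9)
Q4: October-December (months 10-12)
Month 12 falls in Q4

4


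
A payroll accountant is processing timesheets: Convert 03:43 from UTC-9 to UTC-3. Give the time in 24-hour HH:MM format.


Local time: 03:43 at UTC-9 (offset -9h)
Target zone: UTC-3 (offset -3h)
Difference: -3 - (-9) = 6 hours
Calculation: 3 + (6) = 9
Result: 09:43

09:43


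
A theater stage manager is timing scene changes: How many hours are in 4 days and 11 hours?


Days: 4
Extra hours: 11
Hours per day: 24
Days to hours: 4 x 24 = 96
Total: 96 + 11 = 107

107


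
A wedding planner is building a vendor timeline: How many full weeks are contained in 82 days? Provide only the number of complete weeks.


Total days: 82
Days per week: 7
Division: 82 / 7 = 11 remainder 5
Complete weeks: 11
Remaining days: 5

11


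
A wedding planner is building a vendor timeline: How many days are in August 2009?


Month: August
Year: 2009
August is a 31-day month
Total: 31 days

31


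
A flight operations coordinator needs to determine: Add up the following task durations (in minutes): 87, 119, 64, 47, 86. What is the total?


Durations: 87, 119, 64, 47, 86
Running sum: 87
+ 119 = 206
+ 64 = 270
+ 47 = 317
+ 86 = 403
Total duration: 403 minutes
That is 6 hours and 43 minutes

403


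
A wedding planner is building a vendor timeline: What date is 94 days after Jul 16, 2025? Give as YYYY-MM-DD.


Start: 2025-07-16
Adding 94 days
Days remaining in July: 15
After July: 79 days still to add
August 2025: 31 days, 48 remaining
September 2025: 30 days, 18 remaining
October 2025 has 31 days, need 18
Result: 2025-10-18

2025-10-18


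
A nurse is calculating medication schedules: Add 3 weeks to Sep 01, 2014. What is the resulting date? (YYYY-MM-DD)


Start: 2014-09-01
Weeks to add: 3
Convert to days: 3 x 7 = 21 days
Add 21 days to 2014-09-01
Result: 2014-09-22

2014-09-22


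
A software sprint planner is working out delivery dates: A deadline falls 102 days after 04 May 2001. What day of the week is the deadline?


Start: 2001-05-04 (Friday)
Step 1 - find target date: add 102 days
  2001-05-04 + 102 days = 2001-08-14
Step 2 - day of week:
  102 mod 7 = 4
  Friday + 4 days -> Tuesday
Result: Tuesday (2001-08-14)

Tuesday


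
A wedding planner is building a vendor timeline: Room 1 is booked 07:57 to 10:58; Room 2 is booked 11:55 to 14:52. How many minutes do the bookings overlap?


Interval A: [477, 658] minutes from midnight
Interval B: [715, 892] minutes from midnight
Overlap start = max(477, 715) = 715
Overlap end = min(658, 892) = 658
End <= start, so the intervals do not overlap: 0 minutes

0


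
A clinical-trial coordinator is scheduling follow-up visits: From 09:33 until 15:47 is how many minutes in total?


Start time: 09:33 = 573 minutes from midnight
End time: 15:47 = 947 minutes from midnight
Difference: 947 - 573 = 374 minutes
That is 6 hours and 14 minutes

374


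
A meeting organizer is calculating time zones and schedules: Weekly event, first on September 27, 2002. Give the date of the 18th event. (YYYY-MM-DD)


First occurrence: 2002-09-27 (occurrence 1)
Each occurrence is 7 days after the previous.
Occurrence 18 is 17 weeks after the first.
17 weeks = 119 days
2002-09-27 + 119 days = 2003-01-24

2003-01-24


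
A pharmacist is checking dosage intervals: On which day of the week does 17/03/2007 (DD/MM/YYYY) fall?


Date: 2007-03-17
January 1, 2007 is a Monday
Day of year: 76
Offset from Jan 1: 75 days
75 mod 7 = 5
Result: Saturday

Saturday


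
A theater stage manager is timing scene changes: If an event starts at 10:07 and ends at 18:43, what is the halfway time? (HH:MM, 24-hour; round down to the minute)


Start time: 10:07 = 607 minutes from midnight
End time: 18:43 = 1123 minutes from midnight
Sum: 607 + 1123 = 1730
Midpoint: 1730 / 2 = 865 minutes
Convert: 865 / 60 = 14 hours, 25 minutes
Result: 14:25

14:25


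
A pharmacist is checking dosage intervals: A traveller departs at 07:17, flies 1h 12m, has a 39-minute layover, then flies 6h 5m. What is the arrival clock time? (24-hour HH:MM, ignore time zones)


Depart: 07:17
Leg 1: +72 min -> 08:29
Layover: +39 min -> 09:08
Leg 2: +365 min -> 15:13
Total travel: 476 minutes = 7h 56m
Arrival: 15:13

15:13


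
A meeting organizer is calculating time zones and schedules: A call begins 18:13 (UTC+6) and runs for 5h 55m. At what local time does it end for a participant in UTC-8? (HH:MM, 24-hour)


Start: 18:13 in UTC+6
Step 1 - add duration:
  minutes: 13 + 55 = 68 (carry 1h)
  hours: 18 + 5 + 1 = 24
  end in UTC+6: 00:08
Step 2 - convert UTC+6 -> UTC-8:
  offset difference: -8 - (6) = -14 hours
  0 + (-14) = -14 -> mod 24 = 10
Result: 10:08 in UTC-8

10:08


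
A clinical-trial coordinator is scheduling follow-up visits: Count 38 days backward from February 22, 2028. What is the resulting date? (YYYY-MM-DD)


Start: 2028-02-22
Subtracting 38 days
Days already passed in February: 22
After going back through February: 16 more days to subtract
January 2028 has 31 days, need 16
Result: 2028-01-15

2028-01-15


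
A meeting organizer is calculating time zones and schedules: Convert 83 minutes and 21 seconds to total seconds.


Minutes: 83
Extra seconds: 21
Seconds per minute: 60
Minutes to seconds: 83 x 60 = 4980
Total: 4980 + 21 = 5001

5001


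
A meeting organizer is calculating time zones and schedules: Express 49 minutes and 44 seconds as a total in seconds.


Minutes: 49
Seconds: 44
Convert minutes to seconds: 49 x 60 = 2940
Add remaining seconds: 2940 + 44 = 2984

2984


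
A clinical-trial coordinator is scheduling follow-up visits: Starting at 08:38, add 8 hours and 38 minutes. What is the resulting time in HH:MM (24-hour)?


Start time: 08:38
Adding: 8 hours 38 minutes
Minutes: 38 + 38 = 76
Minute overflow: 76 >= 60, so carry 1 hour, minutes = 16
Hours: 8 + 8 + 1 = 17
Result: 17:16

17:16


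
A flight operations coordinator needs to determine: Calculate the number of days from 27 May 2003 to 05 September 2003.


Start date: 2003-05-27
End date: 2003-09-05
May 2003: +5 days
Jun 2003: +30 days
Jul 2003: +31 days
Aug 2003: +31 days
Sep 2003: +4 days
Total: 101 days

101


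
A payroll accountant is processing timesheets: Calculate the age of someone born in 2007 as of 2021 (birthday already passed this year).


Birth year: 2007
Current year: 2021
Age = current year - birth year
Age = 2021 - 2007 = 14

14


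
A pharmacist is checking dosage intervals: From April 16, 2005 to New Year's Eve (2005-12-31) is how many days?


Start: April 16, 2005
End: December 31, 2005
Days left in April: 14
May: 31
June: 30
July: 31
August: 31
... plus remaining months
Sum of remaining months: 245
Total: 14 + 245 = 259

259


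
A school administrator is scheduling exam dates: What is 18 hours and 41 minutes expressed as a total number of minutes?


Hours: 18
Minutes: 41
Convert hours to minutes: 18 x 60 = 1080
Add remaining minutes: 1080 + 41 = 1121

1121


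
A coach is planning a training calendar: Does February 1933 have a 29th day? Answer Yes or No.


Year: 1933
Divisible by 4? 1933 / 4 = 483.25 -> No
Not divisible by 4, so NOT a leap year

No


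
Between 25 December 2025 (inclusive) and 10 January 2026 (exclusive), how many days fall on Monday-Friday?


Start: 2025-12-25 (Thursday)
End (exclusive): 2026-01-10 (Saturday)
Total calendar days: 16
Full weeks: 16 // 7 = 2 -> 10 weekdays
Remaining 2 days starting on Thursday:
  Thu(w), Fri(w) -> 2 weekdays
Total business days: 10 + 2 = 12

12


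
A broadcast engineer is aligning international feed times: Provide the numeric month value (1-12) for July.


Calendar month order:
6. June
7. July <--
8. August
July is month number 7

7


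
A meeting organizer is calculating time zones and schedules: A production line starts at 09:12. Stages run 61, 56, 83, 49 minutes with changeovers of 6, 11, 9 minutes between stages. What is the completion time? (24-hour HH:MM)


Start: 09:12 = 552 min from midnight
  after task 1 (61 min): 10:13
  after break (6 min): 10:19
  after task 2 (56 min): 11:15
  after break (11 min): 11:26
  after task 3 (83 min): 12:49
  after break (9 min): 12:58
  after task 4 (49 min): 13:47
Total elapsed: 275 minutes
End time: 13:47

13:47


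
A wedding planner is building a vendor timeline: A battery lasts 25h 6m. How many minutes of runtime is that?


Hours: 25
Extra minutes: 6
Minutes per hour: 60
Hours to minutes: 25 x 60 = 1500
Total: 1500 + 6 = 1506

1506


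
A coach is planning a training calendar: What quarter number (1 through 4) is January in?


Month: January (month 1)
Q1: January-March (months 1-3)
Q2: April-June (months 4-6)
Q3: July-September (months 7-9)
Q4: October-December (months 10-12)
Month 1 falls in Q1

1


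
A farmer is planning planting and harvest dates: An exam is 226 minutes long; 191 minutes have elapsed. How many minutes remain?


Total budget: 226 minutes
Time used: 191 minutes
Remaining: 226 - 191 = 35 minutes
Percent used: 84.5%
Percent remaining: 15.5%

35


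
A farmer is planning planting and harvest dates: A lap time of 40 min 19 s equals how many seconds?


Minutes: 40
Seconds: 19
Convert minutes to seconds: 40 x 60 = 2400
Add remaining seconds: 2400 + 19 = 2419

2419


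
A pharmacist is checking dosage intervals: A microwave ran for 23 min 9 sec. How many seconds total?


Minutes: 23
Extra seconds: 9
Seconds per minute: 60
Minutes to seconds: 23 x 60 = 1380
Total: 1380 + 9 = 1389

1389


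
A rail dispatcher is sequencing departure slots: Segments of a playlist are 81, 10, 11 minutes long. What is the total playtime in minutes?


Durations: 81, 10, 11
Running sum: 81
+ 10 = 91
+ 11 = 102
Total duration: 102 minutes
That is 1 hours and 42 minutes

102


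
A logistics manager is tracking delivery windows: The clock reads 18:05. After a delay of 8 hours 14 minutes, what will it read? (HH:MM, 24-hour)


Start time: 18:05
Adding: 8 hours 14 minutes
Minutes: 5 + 14 = 19
Hours: 18 + 8 + 0 = 26
Hour wraparound: 26 mod 24 = 2
Result: 02:19

02:19


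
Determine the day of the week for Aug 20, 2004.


Date: 2004-08-20
January 1, 2004 is a Thursday
Day of year: 233
Offset from Jan 1: 232 days
232 mod 7 = 1
Result: Friday

Friday


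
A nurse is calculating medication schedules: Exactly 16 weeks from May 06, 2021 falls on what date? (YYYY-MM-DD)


Start: 2021-05-06
Weeks to add: 16
Convert to days: 16 x 7 = 112 days
Add 112 days to 2021-05-06
Result: 2021-08-26

2021-08-26


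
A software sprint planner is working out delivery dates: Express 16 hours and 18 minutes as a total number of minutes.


Hours: 16
Extra minutes: 18
Minutes per hour: 60
Hours to minutes: 16 x 60 = 960
Total: 960 + 18 = 978

978


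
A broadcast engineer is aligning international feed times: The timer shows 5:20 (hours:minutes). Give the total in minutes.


Hours: 5
Minutes: 20
Convert hours to minutes: 5 x 60 = 300
Add remaining minutes: 300 + 20 = 320

320


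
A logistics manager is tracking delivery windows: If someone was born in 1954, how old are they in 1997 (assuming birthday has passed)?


Birth year: 1954
Current year: 1997
Age = current year - birth year
Age = 1997 - 1954 = 43

43


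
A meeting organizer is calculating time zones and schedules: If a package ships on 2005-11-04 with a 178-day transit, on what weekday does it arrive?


Start: 2005-11-04 (Friday)
Step 1 - find target date: add 178 days
  2005-11-04 + 178 days = 2006-05-01
Step 2 - day of week:
  178 mod 7 = 3
  Friday + 3 days -> Monday
Result: Monday (2006-05-01)

Monday


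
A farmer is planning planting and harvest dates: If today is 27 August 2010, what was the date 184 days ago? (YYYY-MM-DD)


Start: 2010-08-27
Subtracting 184 days
Days already passed in August: 27
After going back through August: 157 more days to subtract
July 2010: 31 days, 126 remaining
June 2010: 30 days, 96 remaining
May 2010: 31 days, 65 remaining
April 2010: 30 days, 35 remaining
Result: 2010-02-24

2010-02-24
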